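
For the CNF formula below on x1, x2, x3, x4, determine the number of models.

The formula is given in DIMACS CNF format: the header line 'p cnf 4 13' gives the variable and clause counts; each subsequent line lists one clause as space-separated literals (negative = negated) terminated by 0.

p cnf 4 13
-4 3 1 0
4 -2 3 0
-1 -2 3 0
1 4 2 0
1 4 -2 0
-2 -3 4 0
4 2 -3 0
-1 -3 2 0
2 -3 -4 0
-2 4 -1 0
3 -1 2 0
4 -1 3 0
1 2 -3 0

2

There are 2^4 = 16 truth assignments over (x1, x2, x3, x4).
Split on x1. With x1 = True, the clauses containing x1 are satisfied and ¬x1 drops from the rest; 1 of the 2^3 = 8 assignments to the other variables satisfy what remains.
With x1 = False, by the same count on the reduced clause set, 1 assignment works.
Total: 1 + 1 = 2.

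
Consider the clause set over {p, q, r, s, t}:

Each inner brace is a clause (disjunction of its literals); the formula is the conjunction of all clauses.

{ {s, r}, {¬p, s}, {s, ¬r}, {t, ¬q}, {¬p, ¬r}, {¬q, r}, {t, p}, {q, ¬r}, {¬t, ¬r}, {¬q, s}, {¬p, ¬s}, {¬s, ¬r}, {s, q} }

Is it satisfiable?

Try s = True.
From the singleton clause (¬p), p = False.
From the singleton clause (t), t = True.
From the singleton clause (¬r), r = False.
From the singleton clause (¬q), q = False.
All clauses are satisfied.
A satisfying assignment: p ↦ False,  q ↦ False,  r ↦ False,  s ↦ True,  t ↦ True.

Satisfiable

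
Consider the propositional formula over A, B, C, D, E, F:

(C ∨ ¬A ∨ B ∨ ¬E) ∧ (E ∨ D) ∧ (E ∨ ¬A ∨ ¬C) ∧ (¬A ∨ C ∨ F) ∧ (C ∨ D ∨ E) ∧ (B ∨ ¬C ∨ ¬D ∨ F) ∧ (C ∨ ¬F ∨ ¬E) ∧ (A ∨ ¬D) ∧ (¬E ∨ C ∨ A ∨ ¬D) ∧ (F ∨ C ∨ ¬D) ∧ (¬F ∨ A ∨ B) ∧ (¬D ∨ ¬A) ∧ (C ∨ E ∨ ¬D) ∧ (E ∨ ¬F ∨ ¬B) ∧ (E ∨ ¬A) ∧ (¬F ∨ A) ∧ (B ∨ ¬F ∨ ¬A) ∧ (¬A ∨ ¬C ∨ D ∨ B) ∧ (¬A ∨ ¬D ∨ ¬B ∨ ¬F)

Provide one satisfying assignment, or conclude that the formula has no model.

A=False; B=True; C=False; D=False; E=True; F=False

Branch on E: set E = True.
Branch on C: set C = False.
The clause (¬F) is unit, so F = False.
The clause (¬A) is unit, so A = False.
The clause (¬D) is unit, so D = False.
No clause remains; B is free.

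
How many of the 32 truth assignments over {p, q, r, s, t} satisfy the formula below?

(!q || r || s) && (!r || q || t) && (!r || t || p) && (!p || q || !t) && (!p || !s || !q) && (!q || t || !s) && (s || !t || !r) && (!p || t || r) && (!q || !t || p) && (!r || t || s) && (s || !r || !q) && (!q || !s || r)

There are 2^5 = 32 truth assignments over (p, q, r, s, t).
Split on t. With t = true, the clauses containing t are satisfied and !t drops from the rest; 3 of the 2^4 = 16 assignments to the other variables satisfy what remains.
With t = false, by the same count on the reduced clause set, 2 assignments work.
Total: 3 + 2 = 5.

5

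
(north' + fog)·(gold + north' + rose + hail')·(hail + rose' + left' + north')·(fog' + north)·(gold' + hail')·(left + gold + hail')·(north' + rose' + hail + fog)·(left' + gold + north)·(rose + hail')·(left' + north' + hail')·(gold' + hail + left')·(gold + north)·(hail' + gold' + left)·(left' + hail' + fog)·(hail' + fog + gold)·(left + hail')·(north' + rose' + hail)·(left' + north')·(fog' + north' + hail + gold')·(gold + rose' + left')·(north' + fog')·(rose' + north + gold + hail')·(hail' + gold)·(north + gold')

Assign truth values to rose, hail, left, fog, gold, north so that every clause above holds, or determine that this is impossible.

Try north = 0.
Unit clause (fog') forces fog = 0.
Unit clause (gold) forces gold = 1.
Now (gold') is unsatisfied and unit — conflict.
Backtrack on north: now try north = 1.
Unit clause (fog) forces fog = 1.
Now (fog') is unsatisfied and unit — conflict.
Either choice for north ends in contradiction.

UNSATISFIABLE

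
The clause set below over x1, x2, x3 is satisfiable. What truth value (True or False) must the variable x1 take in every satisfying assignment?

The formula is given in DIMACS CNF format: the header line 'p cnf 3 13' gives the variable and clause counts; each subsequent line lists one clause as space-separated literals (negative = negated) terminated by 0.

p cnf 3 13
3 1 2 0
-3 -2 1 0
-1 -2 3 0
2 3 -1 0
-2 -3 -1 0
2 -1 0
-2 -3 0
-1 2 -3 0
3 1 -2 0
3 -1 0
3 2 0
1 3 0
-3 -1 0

False

Suppose x1 = True.
The clause (x2) is unit, so x2 = True.
The clause (x3) is unit, so x3 = True.
That conflicts with the unit clause (¬x3).
So every satisfying assignment has x1 = False.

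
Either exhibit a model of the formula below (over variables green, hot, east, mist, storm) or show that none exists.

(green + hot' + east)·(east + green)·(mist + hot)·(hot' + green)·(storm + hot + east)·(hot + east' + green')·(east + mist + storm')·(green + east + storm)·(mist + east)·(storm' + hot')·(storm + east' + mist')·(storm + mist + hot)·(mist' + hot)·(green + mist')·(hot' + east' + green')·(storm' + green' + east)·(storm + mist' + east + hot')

UNSATISFIABLE

Suppose east = 1.
Suppose mist = 1.
The clause (storm) is unit, so storm = 1.
The clause (hot') is unit, so hot = 0.
Now (hot) is unsatisfied and unit — conflict.
So mist must be the other value — set mist = 0.
The clause (hot) is unit, so hot = 1.
The clause (green) is unit, so green = 1.
Now (green') is unsatisfied and unit — conflict.
Both values of mist lead to a conflict.
So east must be the other value — set east = 0.
The clause (green) is unit, so green = 1.
The clause (mist) is unit, so mist = 1.
The clause (hot) is unit, so hot = 1.
The clause (storm') is unit, so storm = 0.
Now (storm) is unsatisfied and unit — conflict.
Both values of east lead to a conflict.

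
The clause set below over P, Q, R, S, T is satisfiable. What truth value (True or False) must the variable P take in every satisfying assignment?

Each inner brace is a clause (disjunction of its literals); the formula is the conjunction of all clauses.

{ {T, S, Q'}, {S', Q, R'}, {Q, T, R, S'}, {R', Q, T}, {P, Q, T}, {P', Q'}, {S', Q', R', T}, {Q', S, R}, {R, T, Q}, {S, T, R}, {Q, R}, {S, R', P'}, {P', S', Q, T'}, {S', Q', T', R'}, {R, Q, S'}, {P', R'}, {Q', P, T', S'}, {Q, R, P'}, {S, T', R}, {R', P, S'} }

False

Suppose P = 1.
Unit clause (Q') forces Q = 0.
Unit clause (R) forces R = 1.
But (R') is also a unit clause — contradiction.
So every satisfying assignment has P = False.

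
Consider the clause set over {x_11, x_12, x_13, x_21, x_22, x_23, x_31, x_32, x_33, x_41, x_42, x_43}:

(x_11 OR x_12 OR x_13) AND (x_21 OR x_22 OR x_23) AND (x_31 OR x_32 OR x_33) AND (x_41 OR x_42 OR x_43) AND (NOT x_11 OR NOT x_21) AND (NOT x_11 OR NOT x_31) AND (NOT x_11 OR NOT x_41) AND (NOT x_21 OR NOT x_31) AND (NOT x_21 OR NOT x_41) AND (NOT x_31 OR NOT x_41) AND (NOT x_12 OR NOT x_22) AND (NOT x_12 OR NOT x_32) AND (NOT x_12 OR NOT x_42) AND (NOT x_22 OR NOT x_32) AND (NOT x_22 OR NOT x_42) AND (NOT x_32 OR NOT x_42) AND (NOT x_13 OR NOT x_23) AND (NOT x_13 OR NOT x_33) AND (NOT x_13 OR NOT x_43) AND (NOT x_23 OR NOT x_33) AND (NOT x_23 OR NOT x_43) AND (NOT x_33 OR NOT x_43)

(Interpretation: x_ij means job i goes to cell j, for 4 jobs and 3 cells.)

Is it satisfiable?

Unsatisfiable

Case x_11 = false:
Case x_12 = true:
Unit clause (NOT x_22) forces x_22 = false.
Unit clause (NOT x_32) forces x_32 = false.
Unit clause (NOT x_42) forces x_42 = false.
Case x_21 = true:
Unit clause (NOT x_31) forces x_31 = false.
Unit clause (x_33) forces x_33 = true.
Unit clause (NOT x_41) forces x_41 = false.
Unit clause (x_43) forces x_43 = true.
Now (NOT x_43) is unsatisfied and unit — conflict.
Undo x_21 and try x_21 = false.
Unit clause (x_23) forces x_23 = true.
Unit clause (NOT x_13) forces x_13 = false.
Unit clause (NOT x_33) forces x_33 = false.
Unit clause (x_31) forces x_31 = true.
Unit clause (NOT x_41) forces x_41 = false.
Unit clause (x_43) forces x_43 = true.
Now (NOT x_43) is unsatisfied and unit — conflict.
Neither x_21 = true nor x_21 = false works.
Undo x_12 and try x_12 = false.
Unit clause (x_13) forces x_13 = true.
Unit clause (NOT x_23) forces x_23 = false.
Unit clause (NOT x_33) forces x_33 = false.
Unit clause (NOT x_43) forces x_43 = false.
Case x_21 = true:
Unit clause (NOT x_31) forces x_31 = false.
Unit clause (x_32) forces x_32 = true.
Unit clause (NOT x_41) forces x_41 = false.
Unit clause (x_42) forces x_42 = true.
Now (NOT x_42) is unsatisfied and unit — conflict.
Undo x_21 and try x_21 = false.
Unit clause (x_22) forces x_22 = true.
Unit clause (NOT x_32) forces x_32 = false.
Unit clause (x_31) forces x_31 = true.
Unit clause (NOT x_41) forces x_41 = false.
Unit clause (x_42) forces x_42 = true.
Now (NOT x_42) is unsatisfied and unit — conflict.
Neither x_21 = true nor x_21 = false works.
Neither x_12 = true nor x_12 = false works.
Undo x_11 and try x_11 = true.
Unit clause (NOT x_21) forces x_21 = false.
Unit clause (NOT x_31) forces x_31 = false.
Unit clause (NOT x_41) forces x_41 = false.
Case x_22 = true:
Unit clause (NOT x_12) forces x_12 = false.
Unit clause (NOT x_32) forces x_32 = false.
Unit clause (x_33) forces x_33 = true.
Unit clause (NOT x_42) forces x_42 = false.
Unit clause (x_43) forces x_43 = true.
Now (NOT x_43) is unsatisfied and unit — conflict.
Undo x_22 and try x_22 = false.
Unit clause (x_23) forces x_23 = true.
Unit clause (NOT x_13) forces x_13 = false.
Unit clause (NOT x_33) forces x_33 = false.
Unit clause (x_32) forces x_32 = true.
Unit clause (NOT x_12) forces x_12 = false.
Unit clause (NOT x_42) forces x_42 = false.
Unit clause (x_43) forces x_43 = true.
Now (NOT x_43) is unsatisfied and unit — conflict.
Neither x_22 = true nor x_22 = false works.
Neither x_11 = true nor x_11 = false works.
No assignment satisfies every clause.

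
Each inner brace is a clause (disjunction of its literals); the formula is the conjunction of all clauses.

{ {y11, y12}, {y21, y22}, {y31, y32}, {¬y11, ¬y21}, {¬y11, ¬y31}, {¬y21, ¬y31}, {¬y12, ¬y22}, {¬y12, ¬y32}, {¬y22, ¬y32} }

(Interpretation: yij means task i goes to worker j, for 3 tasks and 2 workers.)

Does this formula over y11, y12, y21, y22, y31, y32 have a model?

Suppose y11 = True.
The clause (¬y21) is unit, so y21 = False.
The clause (y22) is unit, so y22 = True.
The clause (¬y31) is unit, so y31 = False.
The clause (y32) is unit, so y32 = True.
Now (¬y32) is unsatisfied and unit — conflict.
So y11 must be the other value — set y11 = False.
The clause (y12) is unit, so y12 = True.
The clause (¬y22) is unit, so y22 = False.
The clause (y21) is unit, so y21 = True.
The clause (¬y31) is unit, so y31 = False.
The clause (y32) is unit, so y32 = True.
Now (¬y32) is unsatisfied and unit — conflict.
Neither y11 = True nor y11 = False works.
No assignment satisfies every clause.

Unsatisfiable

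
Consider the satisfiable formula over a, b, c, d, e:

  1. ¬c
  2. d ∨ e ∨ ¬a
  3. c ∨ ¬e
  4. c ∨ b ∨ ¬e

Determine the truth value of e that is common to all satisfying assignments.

False

Suppose e = True.
The clause (¬c) is unit, so c = False.
Now (c) is unsatisfied and unit — conflict.
So every satisfying assignment has e = False.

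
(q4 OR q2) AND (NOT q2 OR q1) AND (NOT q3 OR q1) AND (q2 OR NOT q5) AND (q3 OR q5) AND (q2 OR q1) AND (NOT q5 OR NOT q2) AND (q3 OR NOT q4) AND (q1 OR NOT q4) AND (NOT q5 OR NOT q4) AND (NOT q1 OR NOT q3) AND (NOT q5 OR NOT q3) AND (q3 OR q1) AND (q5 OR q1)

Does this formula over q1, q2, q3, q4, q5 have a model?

No, unsatisfiable

Branch on q4: set q4 = true.
The clause (q3) is unit, so q3 = true.
The clause (q1) is unit, so q1 = true.
That conflicts with the unit clause (NOT q1).
That branch fails; take q4 = false instead.
The clause (q2) is unit, so q2 = true.
The clause (q1) is unit, so q1 = true.
The clause (NOT q5) is unit, so q5 = false.
The clause (q3) is unit, so q3 = true.
That conflicts with the unit clause (NOT q3).
Neither q4 = true nor q4 = false works.
No assignment satisfies every clause.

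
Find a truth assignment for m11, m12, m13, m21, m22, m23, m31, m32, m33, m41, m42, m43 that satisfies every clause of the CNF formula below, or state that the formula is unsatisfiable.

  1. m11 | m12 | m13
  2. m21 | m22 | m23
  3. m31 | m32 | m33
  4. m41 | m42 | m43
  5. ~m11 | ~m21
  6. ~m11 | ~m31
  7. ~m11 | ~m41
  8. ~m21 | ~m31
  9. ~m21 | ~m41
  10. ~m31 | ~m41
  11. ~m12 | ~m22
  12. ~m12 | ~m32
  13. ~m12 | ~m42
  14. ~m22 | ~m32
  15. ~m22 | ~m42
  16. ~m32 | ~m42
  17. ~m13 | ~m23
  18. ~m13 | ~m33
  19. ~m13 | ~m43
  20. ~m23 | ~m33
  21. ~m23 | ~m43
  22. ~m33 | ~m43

Try m11 = 0.
Try m12 = 1.
(~m22) alone gives m22 = 0.
(~m32) alone gives m32 = 0.
(~m42) alone gives m42 = 0.
Try m21 = 1.
(~m31) alone gives m31 = 0.
(m33) alone gives m33 = 1.
(~m41) alone gives m41 = 0.
(m43) alone gives m43 = 1.
Now (~m43) is unsatisfied and unit — conflict.
Backtrack on m21: now try m21 = 0.
(m23) alone gives m23 = 1.
(~m13) alone gives m13 = 0.
(~m33) alone gives m33 = 0.
(m31) alone gives m31 = 1.
(~m41) alone gives m41 = 0.
(m43) alone gives m43 = 1.
Now (~m43) is unsatisfied and unit — conflict.
Both values of m21 lead to a conflict.
Backtrack on m12: now try m12 = 0.
(m13) alone gives m13 = 1.
(~m23) alone gives m23 = 0.
(~m33) alone gives m33 = 0.
(~m43) alone gives m43 = 0.
Try m21 = 1.
(~m31) alone gives m31 = 0.
(m32) alone gives m32 = 1.
(~m41) alone gives m41 = 0.
(m42) alone gives m42 = 1.
Now (~m42) is unsatisfied and unit — conflict.
Backtrack on m21: now try m21 = 0.
(m22) alone gives m22 = 1.
(~m32) alone gives m32 = 0.
(m31) alone gives m31 = 1.
(~m41) alone gives m41 = 0.
(m42) alone gives m42 = 1.
Now (~m42) is unsatisfied and unit — conflict.
Both values of m21 lead to a conflict.
Both values of m12 lead to a conflict.
Backtrack on m11: now try m11 = 1.
(~m21) alone gives m21 = 0.
(~m31) alone gives m31 = 0.
(~m41) alone gives m41 = 0.
Try m22 = 1.
(~m12) alone gives m12 = 0.
(~m32) alone gives m32 = 0.
(m33) alone gives m33 = 1.
(~m42) alone gives m42 = 0.
(m43) alone gives m43 = 1.
Now (~m43) is unsatisfied and unit — conflict.
Backtrack on m22: now try m22 = 0.
(m23) alone gives m23 = 1.
(~m13) alone gives m13 = 0.
(~m33) alone gives m33 = 0.
(m32) alone gives m32 = 1.
(~m12) alone gives m12 = 0.
(~m42) alone gives m42 = 0.
(m43) alone gives m43 = 1.
Now (~m43) is unsatisfied and unit — conflict.
Both values of m22 lead to a conflict.
Both values of m11 lead to a conflict.

UNSATISFIABLE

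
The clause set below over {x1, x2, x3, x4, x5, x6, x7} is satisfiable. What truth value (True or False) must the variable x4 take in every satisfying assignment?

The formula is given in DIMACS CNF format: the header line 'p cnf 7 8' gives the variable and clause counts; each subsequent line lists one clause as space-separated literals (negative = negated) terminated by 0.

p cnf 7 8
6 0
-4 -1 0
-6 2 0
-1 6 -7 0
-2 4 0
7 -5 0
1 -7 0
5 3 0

Suppose x4 = False.
The clause (x6) is unit, so x6 = True.
The clause (x2) is unit, so x2 = True.
That conflicts with the unit clause (¬x2).
So every satisfying assignment has x4 = True.

True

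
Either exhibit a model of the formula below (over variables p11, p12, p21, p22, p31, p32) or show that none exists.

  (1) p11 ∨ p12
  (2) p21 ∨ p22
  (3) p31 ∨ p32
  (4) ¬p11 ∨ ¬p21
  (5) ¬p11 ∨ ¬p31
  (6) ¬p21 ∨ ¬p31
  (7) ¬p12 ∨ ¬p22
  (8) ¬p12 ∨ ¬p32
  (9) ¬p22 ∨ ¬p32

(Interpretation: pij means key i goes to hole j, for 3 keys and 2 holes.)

UNSATISFIABLE

Suppose p11 = True.
Unit clause (¬p21) forces p21 = False.
Unit clause (p22) forces p22 = True.
Unit clause (¬p31) forces p31 = False.
Unit clause (p32) forces p32 = True.
Now (¬p32) is unsatisfied and unit — conflict.
Undo p11 and try p11 = False.
Unit clause (p12) forces p12 = True.
Unit clause (¬p22) forces p22 = False.
Unit clause (p21) forces p21 = True.
Unit clause (¬p31) forces p31 = False.
Unit clause (p32) forces p32 = True.
Now (¬p32) is unsatisfied and unit — conflict.
Neither p11 = True nor p11 = False works.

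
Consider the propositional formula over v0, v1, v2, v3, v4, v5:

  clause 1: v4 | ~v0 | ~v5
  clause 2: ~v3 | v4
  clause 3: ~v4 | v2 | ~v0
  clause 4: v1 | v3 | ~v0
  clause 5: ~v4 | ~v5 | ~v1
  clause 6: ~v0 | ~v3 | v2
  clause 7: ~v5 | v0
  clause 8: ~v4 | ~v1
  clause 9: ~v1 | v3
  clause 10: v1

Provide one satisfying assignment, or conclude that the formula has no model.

The clause (v1) is unit, so v1 = 1.
The clause (~v4) is unit, so v4 = 0.
The clause (~v3) is unit, so v3 = 0.
That conflicts with the unit clause (v3).

UNSATISFIABLE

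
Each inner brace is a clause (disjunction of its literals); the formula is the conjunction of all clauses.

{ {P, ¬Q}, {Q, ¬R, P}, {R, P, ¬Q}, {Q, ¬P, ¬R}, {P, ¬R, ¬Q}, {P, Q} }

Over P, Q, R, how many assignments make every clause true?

3

There are 2^3 = 8 truth assignments over (P, Q, R).
Check each against the 6 clauses (columns in the order P, Q, R):
  F F F  ✗ fails (P ∨ Q)
  F F T  ✗ fails (Q ∨ ¬R ∨ P)
  F T F  ✗ fails (P ∨ ¬Q)
  F T T  ✗ fails (P ∨ ¬Q)
  T F F  ✓ satisfies all
  T F T  ✗ fails (Q ∨ ¬P ∨ ¬R)
  T T F  ✓ satisfies all
  T T T  ✓ satisfies all
3 of the 8 rows are models.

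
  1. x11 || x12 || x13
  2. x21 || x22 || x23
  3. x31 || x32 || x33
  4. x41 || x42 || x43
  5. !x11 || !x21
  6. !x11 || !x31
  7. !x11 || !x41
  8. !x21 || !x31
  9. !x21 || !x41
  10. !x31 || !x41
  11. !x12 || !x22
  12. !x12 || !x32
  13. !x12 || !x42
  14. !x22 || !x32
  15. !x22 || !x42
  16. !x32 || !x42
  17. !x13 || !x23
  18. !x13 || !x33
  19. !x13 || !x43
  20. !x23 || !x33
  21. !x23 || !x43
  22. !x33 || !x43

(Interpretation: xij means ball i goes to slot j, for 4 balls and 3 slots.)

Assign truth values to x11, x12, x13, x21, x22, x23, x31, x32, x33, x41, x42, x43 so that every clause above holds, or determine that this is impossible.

Suppose x11 = false.
Suppose x12 = true.
From the singleton clause (!x22), x22 = false.
From the singleton clause (!x32), x32 = false.
From the singleton clause (!x42), x42 = false.
Suppose x21 = true.
From the singleton clause (!x31), x31 = false.
From the singleton clause (x33), x33 = true.
From the singleton clause (!x41), x41 = false.
From the singleton clause (x43), x43 = true.
Now (!x43) is unsatisfied and unit — conflict.
That branch fails; take x21 = false instead.
From the singleton clause (x23), x23 = true.
From the singleton clause (!x13), x13 = false.
From the singleton clause (!x33), x33 = false.
From the singleton clause (x31), x31 = true.
From the singleton clause (!x41), x41 = false.
From the singleton clause (x43), x43 = true.
Now (!x43) is unsatisfied and unit — conflict.
Either choice for x21 ends in contradiction.
That branch fails; take x12 = false instead.
From the singleton clause (x13), x13 = true.
From the singleton clause (!x23), x23 = false.
From the singleton clause (!x33), x33 = false.
From the singleton clause (!x43), x43 = false.
Suppose x21 = true.
From the singleton clause (!x31), x31 = false.
From the singleton clause (x32), x32 = true.
From the singleton clause (!x41), x41 = false.
From the singleton clause (x42), x42 = true.
Now (!x42) is unsatisfied and unit — conflict.
That branch fails; take x21 = false instead.
From the singleton clause (x22), x22 = true.
From the singleton clause (!x32), x32 = false.
From the singleton clause (x31), x31 = true.
From the singleton clause (!x41), x41 = false.
From the singleton clause (x42), x42 = true.
Now (!x42) is unsatisfied and unit — conflict.
Either choice for x21 ends in contradiction.
Either choice for x12 ends in contradiction.
That branch fails; take x11 = true instead.
From the singleton clause (!x21), x21 = false.
From the singleton clause (!x31), x31 = false.
From the singleton clause (!x41), x41 = false.
Suppose x22 = true.
From the singleton clause (!x12), x12 = false.
From the singleton clause (!x32), x32 = false.
From the singleton clause (x33), x33 = true.
From the singleton clause (!x42), x42 = false.
From the singleton clause (x43), x43 = true.
Now (!x43) is unsatisfied and unit — conflict.
That branch fails; take x22 = false instead.
From the singleton clause (x23), x23 = true.
From the singleton clause (!x13), x13 = false.
From the singleton clause (!x33), x33 = false.
From the singleton clause (x32), x32 = true.
From the singleton clause (!x12), x12 = false.
From the singleton clause (!x42), x42 = false.
From the singleton clause (x43), x43 = true.
Now (!x43) is unsatisfied and unit — conflict.
Either choice for x22 ends in contradiction.
Either choice for x11 ends in contradiction.

UNSATISFIABLE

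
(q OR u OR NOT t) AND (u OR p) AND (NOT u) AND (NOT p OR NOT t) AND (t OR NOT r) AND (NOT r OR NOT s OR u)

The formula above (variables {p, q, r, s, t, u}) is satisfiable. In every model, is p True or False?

Suppose p = false.
(u) alone gives u = true.
But (NOT u) is also a unit clause — contradiction.
So every satisfying assignment has p = True.

True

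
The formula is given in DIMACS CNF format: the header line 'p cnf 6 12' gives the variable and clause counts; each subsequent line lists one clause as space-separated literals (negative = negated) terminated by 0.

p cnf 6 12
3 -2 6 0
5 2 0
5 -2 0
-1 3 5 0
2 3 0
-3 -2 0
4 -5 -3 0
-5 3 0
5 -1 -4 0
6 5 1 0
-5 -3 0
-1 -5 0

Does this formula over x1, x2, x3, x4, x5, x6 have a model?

Unsatisfiable

Case x5 = True:
The clause (x3) is unit, so x3 = True.
But (¬x3) is also a unit clause — contradiction.
That branch fails; take x5 = False instead.
The clause (x2) is unit, so x2 = True.
But (¬x2) is also a unit clause — contradiction.
Either choice for x5 ends in contradiction.
No assignment satisfies every clause.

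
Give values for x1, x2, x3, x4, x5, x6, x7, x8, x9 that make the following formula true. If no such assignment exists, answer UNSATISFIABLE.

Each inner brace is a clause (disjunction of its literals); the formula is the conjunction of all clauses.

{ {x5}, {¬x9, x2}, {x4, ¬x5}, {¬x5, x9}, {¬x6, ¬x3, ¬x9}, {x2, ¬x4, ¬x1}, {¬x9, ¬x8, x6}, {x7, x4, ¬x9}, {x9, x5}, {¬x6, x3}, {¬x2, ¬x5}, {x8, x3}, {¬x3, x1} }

The clause (x5) is unit, so x5 = True.
The clause (x4) is unit, so x4 = True.
The clause (x9) is unit, so x9 = True.
The clause (x2) is unit, so x2 = True.
That conflicts with the unit clause (¬x2).

UNSATISFIABLE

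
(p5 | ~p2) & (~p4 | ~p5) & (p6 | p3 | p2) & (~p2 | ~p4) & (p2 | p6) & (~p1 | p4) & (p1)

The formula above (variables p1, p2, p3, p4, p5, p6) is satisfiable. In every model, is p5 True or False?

Suppose p5 = 1.
Unit clause (~p4) forces p4 = 0.
Unit clause (~p1) forces p1 = 0.
But (p1) is also a unit clause — contradiction.
So every satisfying assignment has p5 = False.

False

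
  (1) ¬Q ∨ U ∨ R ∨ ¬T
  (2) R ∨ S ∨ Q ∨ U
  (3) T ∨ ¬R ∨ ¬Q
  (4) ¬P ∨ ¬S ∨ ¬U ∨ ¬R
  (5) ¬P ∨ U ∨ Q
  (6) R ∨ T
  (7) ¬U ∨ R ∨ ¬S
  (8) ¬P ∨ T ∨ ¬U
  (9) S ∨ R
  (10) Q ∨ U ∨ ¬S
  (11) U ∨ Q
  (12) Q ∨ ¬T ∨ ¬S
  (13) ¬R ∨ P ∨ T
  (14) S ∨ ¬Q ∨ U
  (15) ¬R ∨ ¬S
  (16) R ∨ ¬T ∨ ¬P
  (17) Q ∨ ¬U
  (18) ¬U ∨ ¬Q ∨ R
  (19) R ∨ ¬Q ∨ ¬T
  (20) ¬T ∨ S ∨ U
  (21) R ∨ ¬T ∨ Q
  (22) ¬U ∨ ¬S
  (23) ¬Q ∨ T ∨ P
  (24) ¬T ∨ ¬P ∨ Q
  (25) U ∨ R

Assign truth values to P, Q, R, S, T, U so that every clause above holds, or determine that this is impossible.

Case R = True:
(¬S) alone gives S = False.
Case T = True:
(U) alone gives U = True.
(Q) alone gives Q = True.
No clause remains; P is free.

P ↦ False; Q ↦ True; R ↦ True; S ↦ False; T ↦ True; U ↦ True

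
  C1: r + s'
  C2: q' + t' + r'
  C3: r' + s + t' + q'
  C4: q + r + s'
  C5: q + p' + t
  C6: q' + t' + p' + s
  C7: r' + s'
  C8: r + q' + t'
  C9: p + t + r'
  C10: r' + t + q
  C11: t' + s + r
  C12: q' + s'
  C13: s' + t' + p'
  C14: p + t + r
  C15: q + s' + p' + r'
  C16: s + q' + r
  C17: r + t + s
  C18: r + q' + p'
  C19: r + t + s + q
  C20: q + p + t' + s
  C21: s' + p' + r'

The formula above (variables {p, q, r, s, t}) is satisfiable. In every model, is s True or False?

Suppose s = 1.
From the singleton clause (r), r = 1.
Now (r') is unsatisfied and unit — conflict.
So every satisfying assignment has s = False.

False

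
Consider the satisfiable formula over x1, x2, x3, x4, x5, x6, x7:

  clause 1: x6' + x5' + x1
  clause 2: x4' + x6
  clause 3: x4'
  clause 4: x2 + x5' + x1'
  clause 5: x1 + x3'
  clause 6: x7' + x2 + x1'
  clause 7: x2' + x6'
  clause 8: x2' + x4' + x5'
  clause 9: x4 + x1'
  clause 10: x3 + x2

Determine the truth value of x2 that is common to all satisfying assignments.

True

Suppose x2 = 0.
From the singleton clause (x4'), x4 = 0.
From the singleton clause (x1'), x1 = 0.
From the singleton clause (x3'), x3 = 0.
But (x3) is also a unit clause — contradiction.
So every satisfying assignment has x2 = True.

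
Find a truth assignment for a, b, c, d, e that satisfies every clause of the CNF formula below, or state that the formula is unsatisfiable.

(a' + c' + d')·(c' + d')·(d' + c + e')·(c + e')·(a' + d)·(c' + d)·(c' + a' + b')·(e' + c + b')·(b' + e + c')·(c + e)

Case c = 0:
The clause (e') is unit, so e = 0.
That conflicts with the unit clause (e).
So c must be the other value — set c = 1.
The clause (d') is unit, so d = 0.
That conflicts with the unit clause (d).
Both values of c lead to a conflict.

UNSATISFIABLE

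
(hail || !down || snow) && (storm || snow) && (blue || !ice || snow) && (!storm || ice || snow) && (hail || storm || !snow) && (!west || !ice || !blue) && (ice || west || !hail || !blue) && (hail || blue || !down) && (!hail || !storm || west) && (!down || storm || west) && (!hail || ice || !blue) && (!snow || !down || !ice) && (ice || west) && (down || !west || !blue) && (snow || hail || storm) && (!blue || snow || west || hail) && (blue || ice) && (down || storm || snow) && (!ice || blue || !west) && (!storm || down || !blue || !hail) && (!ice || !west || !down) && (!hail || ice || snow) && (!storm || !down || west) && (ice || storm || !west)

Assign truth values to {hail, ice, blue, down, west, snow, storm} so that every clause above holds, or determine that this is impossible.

hail ↦ false,  ice ↦ true,  blue ↦ false,  down ↦ false,  west ↦ false,  snow ↦ true,  storm ↦ true

Branch on storm: set storm = true.
Branch on ice: set ice = true.
Branch on blue: set blue = false.
The clause (snow) is unit, so snow = true.
The clause (!down) is unit, so down = false.
The clause (!west) is unit, so west = false.
The clause (!hail) is unit, so hail = false.
All clauses are satisfied.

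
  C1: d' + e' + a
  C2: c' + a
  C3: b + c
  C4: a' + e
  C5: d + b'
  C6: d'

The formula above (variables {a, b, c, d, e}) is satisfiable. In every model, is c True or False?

Suppose c = 0.
(b) alone gives b = 1.
(d) alone gives d = 1.
Now (d') is unsatisfied and unit — conflict.
So every satisfying assignment has c = True.

True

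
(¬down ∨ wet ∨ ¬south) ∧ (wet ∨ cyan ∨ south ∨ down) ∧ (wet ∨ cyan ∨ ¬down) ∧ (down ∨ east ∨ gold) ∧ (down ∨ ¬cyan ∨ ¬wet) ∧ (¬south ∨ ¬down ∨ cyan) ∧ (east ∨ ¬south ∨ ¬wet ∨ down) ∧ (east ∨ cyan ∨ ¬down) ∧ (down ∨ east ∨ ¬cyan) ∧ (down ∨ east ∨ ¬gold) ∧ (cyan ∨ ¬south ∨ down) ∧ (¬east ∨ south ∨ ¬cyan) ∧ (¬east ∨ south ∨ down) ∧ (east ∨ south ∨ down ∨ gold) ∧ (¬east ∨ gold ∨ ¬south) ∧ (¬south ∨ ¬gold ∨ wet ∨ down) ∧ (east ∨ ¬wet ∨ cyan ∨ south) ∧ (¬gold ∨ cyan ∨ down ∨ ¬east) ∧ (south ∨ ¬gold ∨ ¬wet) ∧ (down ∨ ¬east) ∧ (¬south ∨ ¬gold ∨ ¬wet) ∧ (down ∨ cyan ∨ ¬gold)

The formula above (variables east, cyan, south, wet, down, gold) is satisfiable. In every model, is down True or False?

True

Suppose down = False.
(¬east) alone gives east = False.
(gold) alone gives gold = True.
Now (¬gold) is unsatisfied and unit — conflict.
So every satisfying assignment has down = True.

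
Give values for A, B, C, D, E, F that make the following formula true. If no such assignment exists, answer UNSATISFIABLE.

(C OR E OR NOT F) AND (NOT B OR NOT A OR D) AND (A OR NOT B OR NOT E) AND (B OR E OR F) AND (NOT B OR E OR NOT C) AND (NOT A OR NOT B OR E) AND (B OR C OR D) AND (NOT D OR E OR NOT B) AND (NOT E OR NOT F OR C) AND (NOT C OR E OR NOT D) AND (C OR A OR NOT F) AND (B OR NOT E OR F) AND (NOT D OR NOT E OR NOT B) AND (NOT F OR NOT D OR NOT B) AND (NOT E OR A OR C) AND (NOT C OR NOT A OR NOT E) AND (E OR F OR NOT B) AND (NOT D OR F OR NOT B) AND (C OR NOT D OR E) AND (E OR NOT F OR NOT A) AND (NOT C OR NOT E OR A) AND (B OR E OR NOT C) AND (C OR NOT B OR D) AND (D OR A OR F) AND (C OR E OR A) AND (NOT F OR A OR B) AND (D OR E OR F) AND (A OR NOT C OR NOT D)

UNSATISFIABLE

Branch on C: set C = true.
Branch on B: set B = false.
Unit clause (E) forces E = true.
Unit clause (F) forces F = true.
Unit clause (NOT A) forces A = false.
But (A) is also a unit clause — contradiction.
So B must be the other value — set B = true.
Unit clause (E) forces E = true.
Unit clause (A) forces A = true.
But (NOT A) is also a unit clause — contradiction.
Both values of B lead to a conflict.
So C must be the other value — set C = false.
Branch on E: set E = true.
Unit clause (NOT F) forces F = false.
Unit clause (B) forces B = true.
Unit clause (A) forces A = true.
Unit clause (D) forces D = true.
But (NOT D) is also a unit clause — contradiction.
So E must be the other value — set E = false.
Unit clause (NOT F) forces F = false.
Unit clause (B) forces B = true.
But (NOT B) is also a unit clause — contradiction.
Both values of E lead to a conflict.
Both values of C lead to a conflict.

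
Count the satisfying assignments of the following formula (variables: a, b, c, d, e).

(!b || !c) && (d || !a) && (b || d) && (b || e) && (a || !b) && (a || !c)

There are 2^5 = 32 truth assignments over (a, b, c, d, e).
Split on c. With c = true, the clauses containing c are satisfied and !c drops from the rest; 1 of the 2^4 = 16 assignments to the other variables satisfy what remains.
With c = false, by the same count on the reduced clause set, 4 assignments work.
Total: 1 + 4 = 5.

5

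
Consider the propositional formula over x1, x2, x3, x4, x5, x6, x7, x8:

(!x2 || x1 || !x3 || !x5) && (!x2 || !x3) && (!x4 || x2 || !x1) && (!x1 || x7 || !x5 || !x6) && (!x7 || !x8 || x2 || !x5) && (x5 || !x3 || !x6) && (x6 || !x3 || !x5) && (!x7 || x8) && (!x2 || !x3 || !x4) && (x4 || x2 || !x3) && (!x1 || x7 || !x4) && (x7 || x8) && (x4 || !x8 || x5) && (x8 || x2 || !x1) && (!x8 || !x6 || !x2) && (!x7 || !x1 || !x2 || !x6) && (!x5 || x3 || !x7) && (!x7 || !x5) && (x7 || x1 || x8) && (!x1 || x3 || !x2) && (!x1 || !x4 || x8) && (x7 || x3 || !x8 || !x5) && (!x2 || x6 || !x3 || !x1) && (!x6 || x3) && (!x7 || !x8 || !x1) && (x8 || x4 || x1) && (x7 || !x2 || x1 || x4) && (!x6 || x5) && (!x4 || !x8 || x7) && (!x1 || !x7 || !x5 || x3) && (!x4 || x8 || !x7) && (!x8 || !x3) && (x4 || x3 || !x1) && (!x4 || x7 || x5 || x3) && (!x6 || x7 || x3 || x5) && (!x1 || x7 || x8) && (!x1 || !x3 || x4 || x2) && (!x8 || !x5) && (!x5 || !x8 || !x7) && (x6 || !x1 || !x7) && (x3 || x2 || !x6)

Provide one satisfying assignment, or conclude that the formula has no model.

x1: false,  x2: true,  x3: false,  x4: true,  x5: false,  x6: false,  x7: true,  x8: true

Try x2 = true.
The clause (!x3) is unit, so x3 = false.
The clause (!x1) is unit, so x1 = false.
The clause (!x6) is unit, so x6 = false.
Try x7 = true.
The clause (x8) is unit, so x8 = true.
The clause (!x5) is unit, so x5 = false.
The clause (x4) is unit, so x4 = true.
This assignment satisfies each clause.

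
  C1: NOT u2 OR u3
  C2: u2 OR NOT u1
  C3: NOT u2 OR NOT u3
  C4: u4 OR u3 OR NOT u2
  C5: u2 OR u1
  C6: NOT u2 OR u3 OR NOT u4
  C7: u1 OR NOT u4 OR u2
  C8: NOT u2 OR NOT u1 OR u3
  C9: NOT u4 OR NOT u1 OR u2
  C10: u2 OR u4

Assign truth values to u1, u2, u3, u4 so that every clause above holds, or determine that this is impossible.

UNSATISFIABLE

Case u2 = false:
From the singleton clause (NOT u1), u1 = false.
Now (u1) is unsatisfied and unit — conflict.
Backtrack on u2: now try u2 = true.
From the singleton clause (u3), u3 = true.
Now (NOT u3) is unsatisfied and unit — conflict.
Either choice for u2 ends in contradiction.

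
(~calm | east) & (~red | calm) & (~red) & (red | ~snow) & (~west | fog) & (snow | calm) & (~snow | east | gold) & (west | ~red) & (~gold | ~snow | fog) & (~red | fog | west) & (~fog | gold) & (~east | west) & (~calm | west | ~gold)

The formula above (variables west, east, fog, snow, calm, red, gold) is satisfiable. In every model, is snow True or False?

False

Suppose snow = 1.
From the singleton clause (~red), red = 0.
Now (red) is unsatisfied and unit — conflict.
So every satisfying assignment has snow = False.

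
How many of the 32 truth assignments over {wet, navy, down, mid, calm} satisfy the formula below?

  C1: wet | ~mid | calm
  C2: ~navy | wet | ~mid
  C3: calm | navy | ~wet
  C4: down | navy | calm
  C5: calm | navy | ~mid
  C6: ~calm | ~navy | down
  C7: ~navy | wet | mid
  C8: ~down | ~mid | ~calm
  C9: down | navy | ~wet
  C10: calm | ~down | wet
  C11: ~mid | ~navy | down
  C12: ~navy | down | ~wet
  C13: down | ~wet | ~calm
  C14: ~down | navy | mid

5

There are 2^5 = 32 truth assignments over (wet, navy, down, mid, calm).
Split on calm. With calm = 1, the clauses containing calm are satisfied and ~calm drops from the rest; 3 of the 2^4 = 16 assignments to the other variables satisfy what remains.
With calm = 0, by the same count on the reduced clause set, 2 assignments work.
Total: 3 + 2 = 5.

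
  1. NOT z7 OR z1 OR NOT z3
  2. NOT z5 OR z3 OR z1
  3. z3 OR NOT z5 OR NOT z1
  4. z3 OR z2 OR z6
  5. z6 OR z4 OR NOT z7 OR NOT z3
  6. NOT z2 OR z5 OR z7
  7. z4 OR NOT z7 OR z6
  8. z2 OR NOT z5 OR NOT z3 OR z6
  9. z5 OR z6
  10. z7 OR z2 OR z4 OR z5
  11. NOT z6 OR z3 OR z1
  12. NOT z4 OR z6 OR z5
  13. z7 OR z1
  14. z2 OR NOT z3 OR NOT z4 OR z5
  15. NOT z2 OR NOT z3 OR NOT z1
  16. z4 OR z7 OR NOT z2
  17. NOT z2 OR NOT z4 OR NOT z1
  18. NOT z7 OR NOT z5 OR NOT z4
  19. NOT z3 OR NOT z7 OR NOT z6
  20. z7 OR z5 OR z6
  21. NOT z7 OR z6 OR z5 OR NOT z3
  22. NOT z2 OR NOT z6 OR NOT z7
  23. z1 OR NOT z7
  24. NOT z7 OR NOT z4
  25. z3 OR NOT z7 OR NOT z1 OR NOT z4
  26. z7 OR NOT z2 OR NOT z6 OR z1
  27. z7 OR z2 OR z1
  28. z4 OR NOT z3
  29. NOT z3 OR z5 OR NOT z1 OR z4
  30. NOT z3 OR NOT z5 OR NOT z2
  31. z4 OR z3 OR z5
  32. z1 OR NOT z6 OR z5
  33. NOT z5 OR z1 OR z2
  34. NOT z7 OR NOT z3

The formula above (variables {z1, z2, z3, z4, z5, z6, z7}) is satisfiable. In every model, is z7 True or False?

False

Suppose z7 = true.
From the singleton clause (z1), z1 = true.
From the singleton clause (NOT z4), z4 = false.
From the singleton clause (z6), z6 = true.
From the singleton clause (NOT z3), z3 = false.
From the singleton clause (NOT z5), z5 = false.
That conflicts with the unit clause (z5).
So every satisfying assignment has z7 = False.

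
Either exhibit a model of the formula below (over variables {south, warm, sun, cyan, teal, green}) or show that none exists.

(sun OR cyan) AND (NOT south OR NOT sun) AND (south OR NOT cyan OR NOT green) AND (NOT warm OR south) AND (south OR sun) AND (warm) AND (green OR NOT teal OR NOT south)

south=true, warm=true, sun=false, cyan=true, teal=false, green=false

Unit clause (warm) forces warm = true.
Unit clause (south) forces south = true.
Unit clause (NOT sun) forces sun = false.
Unit clause (cyan) forces cyan = true.
Try green = false.
Unit clause (NOT teal) forces teal = false.
This assignment satisfies each clause.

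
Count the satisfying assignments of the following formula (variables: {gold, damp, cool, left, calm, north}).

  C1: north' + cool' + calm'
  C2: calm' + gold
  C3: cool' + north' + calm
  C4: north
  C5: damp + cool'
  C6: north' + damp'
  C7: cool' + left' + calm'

There are 2^6 = 64 truth assignments over (gold, damp, cool, left, calm, north).
Split on damp. With damp = 1, the clauses containing damp are satisfied and damp' drops from the rest; 0 of the 2^5 = 32 assignments to the other variables satisfy what remains.
With damp = 0, by the same count on the reduced clause set, 6 assignments work.
(One model: gold=F, damp=F, cool=F, left=F, calm=F, north=T.)
Total: 0 + 6 = 6.

6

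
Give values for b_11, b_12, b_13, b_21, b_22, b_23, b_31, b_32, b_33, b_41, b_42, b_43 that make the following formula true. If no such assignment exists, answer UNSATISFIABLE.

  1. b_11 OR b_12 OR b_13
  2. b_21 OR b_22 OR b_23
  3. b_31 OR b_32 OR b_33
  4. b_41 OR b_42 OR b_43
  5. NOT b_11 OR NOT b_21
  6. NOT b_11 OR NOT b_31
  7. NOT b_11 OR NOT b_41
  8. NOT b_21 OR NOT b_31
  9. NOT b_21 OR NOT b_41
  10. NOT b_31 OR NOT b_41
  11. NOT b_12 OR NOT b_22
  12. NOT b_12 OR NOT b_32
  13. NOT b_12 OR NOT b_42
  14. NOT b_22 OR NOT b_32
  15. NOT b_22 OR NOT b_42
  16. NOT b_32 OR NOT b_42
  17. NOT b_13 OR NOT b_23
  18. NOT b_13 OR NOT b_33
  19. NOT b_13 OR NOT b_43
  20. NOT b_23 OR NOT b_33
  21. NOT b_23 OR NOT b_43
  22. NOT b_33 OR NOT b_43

UNSATISFIABLE

Case b_11 = false:
Case b_12 = true:
Unit clause (NOT b_22) forces b_22 = false.
Unit clause (NOT b_32) forces b_32 = false.
Unit clause (NOT b_42) forces b_42 = false.
Case b_21 = true:
Unit clause (NOT b_31) forces b_31 = false.
Unit clause (b_33) forces b_33 = true.
Unit clause (NOT b_41) forces b_41 = false.
Unit clause (b_43) forces b_43 = true.
But (NOT b_43) is also a unit clause — contradiction.
That branch fails; take b_21 = false instead.
Unit clause (b_23) forces b_23 = true.
Unit clause (NOT b_13) forces b_13 = false.
Unit clause (NOT b_33) forces b_33 = false.
Unit clause (b_31) forces b_31 = true.
Unit clause (NOT b_41) forces b_41 = false.
Unit clause (b_43) forces b_43 = true.
But (NOT b_43) is also a unit clause — contradiction.
Neither b_21 = true nor b_21 = false works.
That branch fails; take b_12 = false instead.
Unit clause (b_13) forces b_13 = true.
Unit clause (NOT b_23) forces b_23 = false.
Unit clause (NOT b_33) forces b_33 = false.
Unit clause (NOT b_43) forces b_43 = false.
Case b_21 = true:
Unit clause (NOT b_31) forces b_31 = false.
Unit clause (b_32) forces b_32 = true.
Unit clause (NOT b_41) forces b_41 = false.
Unit clause (b_42) forces b_42 = true.
But (NOT b_42) is also a unit clause — contradiction.
That branch fails; take b_21 = false instead.
Unit clause (b_22) forces b_22 = true.
Unit clause (NOT b_32) forces b_32 = false.
Unit clause (b_31) forces b_31 = true.
Unit clause (NOT b_41) forces b_41 = false.
Unit clause (b_42) forces b_42 = true.
But (NOT b_42) is also a unit clause — contradiction.
Neither b_21 = true nor b_21 = false works.
Neither b_12 = true nor b_12 = false works.
That branch fails; take b_11 = true instead.
Unit clause (NOT b_21) forces b_21 = false.
Unit clause (NOT b_31) forces b_31 = false.
Unit clause (NOT b_41) forces b_41 = false.
Case b_22 = true:
Unit clause (NOT b_12) forces b_12 = false.
Unit clause (NOT b_32) forces b_32 = false.
Unit clause (b_33) forces b_33 = true.
Unit clause (NOT b_42) forces b_42 = false.
Unit clause (b_43) forces b_43 = true.
But (NOT b_43) is also a unit clause — contradiction.
That branch fails; take b_22 = false instead.
Unit clause (b_23) forces b_23 = true.
Unit clause (NOT b_13) forces b_13 = false.
Unit clause (NOT b_33) forces b_33 = false.
Unit clause (b_32) forces b_32 = true.
Unit clause (NOT b_12) forces b_12 = false.
Unit clause (NOT b_42) forces b_42 = false.
Unit clause (b_43) forces b_43 = true.
But (NOT b_43) is also a unit clause — contradiction.
Neither b_22 = true nor b_22 = false works.
Neither b_11 = true nor b_11 = false works.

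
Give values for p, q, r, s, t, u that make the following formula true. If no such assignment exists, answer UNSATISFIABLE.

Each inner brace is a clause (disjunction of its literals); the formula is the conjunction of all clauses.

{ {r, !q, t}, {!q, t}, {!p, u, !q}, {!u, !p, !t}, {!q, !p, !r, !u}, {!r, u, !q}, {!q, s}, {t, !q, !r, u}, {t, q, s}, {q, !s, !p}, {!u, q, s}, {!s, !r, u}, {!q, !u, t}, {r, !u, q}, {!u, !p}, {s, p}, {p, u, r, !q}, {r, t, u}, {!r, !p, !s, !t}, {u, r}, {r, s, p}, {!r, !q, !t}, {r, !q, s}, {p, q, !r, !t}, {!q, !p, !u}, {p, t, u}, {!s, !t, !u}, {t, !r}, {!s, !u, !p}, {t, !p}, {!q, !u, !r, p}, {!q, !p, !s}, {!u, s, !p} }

Suppose q = false.
Suppose t = true.
Suppose u = false.
From the singleton clause (r), r = true.
From the singleton clause (!s), s = false.
From the singleton clause (p), p = true.
All clauses are satisfied.

p: true,  q: false,  r: true,  s: false,  t: true,  u: false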